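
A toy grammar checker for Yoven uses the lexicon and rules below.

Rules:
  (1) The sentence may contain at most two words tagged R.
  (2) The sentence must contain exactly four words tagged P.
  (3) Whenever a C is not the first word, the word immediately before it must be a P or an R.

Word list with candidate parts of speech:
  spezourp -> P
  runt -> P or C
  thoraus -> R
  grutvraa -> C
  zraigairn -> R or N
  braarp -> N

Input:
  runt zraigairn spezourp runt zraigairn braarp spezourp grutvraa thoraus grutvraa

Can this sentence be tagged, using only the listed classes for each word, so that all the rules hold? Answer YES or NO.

Candidates per position — 1:runt {P,C}; 2:zraigairn {R,N}; 3:spezourp {P}; 4:runt {P,C}; 5:zraigairn {R,N}; 6:braarp {N}; 7:spezourp {P}; 8:grutvraa {C}; 9:thoraus {R}; 10:grutvraa {C}.
One satisfying assignment: P N P P R N P C R C.
Verifying each rule — rule 1 holds; rule 2 holds; rule 3 holds.

YES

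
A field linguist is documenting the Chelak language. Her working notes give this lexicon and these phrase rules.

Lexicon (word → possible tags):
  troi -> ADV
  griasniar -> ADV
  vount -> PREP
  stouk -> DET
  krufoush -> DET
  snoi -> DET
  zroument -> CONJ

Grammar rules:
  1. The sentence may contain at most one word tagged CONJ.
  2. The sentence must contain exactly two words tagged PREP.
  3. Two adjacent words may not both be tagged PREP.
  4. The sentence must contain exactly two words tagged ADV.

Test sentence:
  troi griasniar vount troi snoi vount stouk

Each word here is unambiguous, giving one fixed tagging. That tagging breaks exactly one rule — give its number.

4

Fixed tagging: ADV ADV PREP ADV DET PREP DET.
Rule check: R1 ok, R2 ok, R3 ok, R4 fails.
Only rule 4 fails.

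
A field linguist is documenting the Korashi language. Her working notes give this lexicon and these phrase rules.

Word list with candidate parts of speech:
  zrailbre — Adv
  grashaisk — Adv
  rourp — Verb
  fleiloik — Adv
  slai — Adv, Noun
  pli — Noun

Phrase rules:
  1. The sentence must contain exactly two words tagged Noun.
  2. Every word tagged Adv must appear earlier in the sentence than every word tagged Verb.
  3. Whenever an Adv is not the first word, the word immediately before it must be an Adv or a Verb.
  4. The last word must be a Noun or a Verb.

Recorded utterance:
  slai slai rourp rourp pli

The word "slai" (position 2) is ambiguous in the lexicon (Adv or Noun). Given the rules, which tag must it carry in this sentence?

Noun

Candidates per position — 1:slai {Adv,Noun}; 2:slai {Adv,Noun}; 3:rourp {Verb}; 4:rourp {Verb}; 5:pli {Noun}.
Position 2: the remaining choice is settled jointly with positions 1 — only Noun at position 2 is part of a tagging that satisfies every rule.
That leaves exactly one tagging: Adv Noun Verb Verb Noun.
Checking: rule 1 satisfied; rule 2 satisfied; rule 3 satisfied; rule 4 satisfied.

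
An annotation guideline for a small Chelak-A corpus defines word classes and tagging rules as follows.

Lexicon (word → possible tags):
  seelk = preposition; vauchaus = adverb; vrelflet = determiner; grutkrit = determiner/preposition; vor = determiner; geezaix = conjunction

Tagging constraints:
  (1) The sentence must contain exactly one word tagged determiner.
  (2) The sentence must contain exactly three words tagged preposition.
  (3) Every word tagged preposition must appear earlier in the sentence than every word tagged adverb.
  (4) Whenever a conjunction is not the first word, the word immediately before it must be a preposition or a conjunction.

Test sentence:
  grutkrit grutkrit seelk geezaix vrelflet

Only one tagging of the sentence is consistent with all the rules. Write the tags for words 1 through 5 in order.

preposition preposition preposition conjunction determiner

Candidates per position — 1:grutkrit {determiner,preposition}; 2:grutkrit {determiner,preposition}; 3:seelk {preposition}; 4:geezaix {conjunction}; 5:vrelflet {determiner}.
Position 1: determiner is ruled out by rule 1; that leaves preposition.
Position 2: determiner is ruled out by rule 1; that leaves preposition.
So the tagging must be: preposition preposition preposition conjunction determiner.
Checking: rule 1 holds; rule 2 holds; rule 3 holds; rule 4 holds.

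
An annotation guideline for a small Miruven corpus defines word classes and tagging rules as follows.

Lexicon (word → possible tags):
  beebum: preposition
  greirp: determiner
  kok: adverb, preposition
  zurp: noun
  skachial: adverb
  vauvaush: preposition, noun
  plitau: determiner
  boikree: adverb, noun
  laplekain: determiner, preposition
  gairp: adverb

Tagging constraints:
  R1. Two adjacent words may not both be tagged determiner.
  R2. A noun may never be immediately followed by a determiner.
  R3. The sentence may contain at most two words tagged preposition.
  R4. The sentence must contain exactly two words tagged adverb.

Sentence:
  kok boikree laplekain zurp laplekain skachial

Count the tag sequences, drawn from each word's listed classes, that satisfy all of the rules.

2

Candidates per position — 1:kok {adverb,preposition}; 2:boikree {adverb,noun}; 3:laplekain {determiner,preposition}; 4:zurp {noun}; 5:laplekain {determiner,preposition}; 6:skachial {adverb}.
There are 16 candidate sequences in total.
The sequences that satisfy every rule: adverb noun preposition noun preposition adverb; preposition adverb determiner noun preposition adverb.
Count = 2.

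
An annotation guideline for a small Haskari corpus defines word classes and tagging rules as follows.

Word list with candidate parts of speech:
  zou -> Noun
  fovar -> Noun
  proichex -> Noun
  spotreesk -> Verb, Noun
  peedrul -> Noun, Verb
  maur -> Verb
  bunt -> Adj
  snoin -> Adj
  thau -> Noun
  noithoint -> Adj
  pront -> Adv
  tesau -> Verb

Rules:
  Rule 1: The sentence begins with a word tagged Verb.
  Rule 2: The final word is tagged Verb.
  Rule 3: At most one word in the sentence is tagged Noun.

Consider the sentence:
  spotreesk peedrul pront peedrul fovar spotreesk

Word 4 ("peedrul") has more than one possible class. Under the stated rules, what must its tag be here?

Verb

Candidates per position — 1:spotreesk {Verb,Noun}; 2:peedrul {Noun,Verb}; 3:pront {Adv}; 4:peedrul {Noun,Verb}; 5:fovar {Noun}; 6:spotreesk {Verb,Noun}.
If word 1 were Noun, no tagging could satisfy rule 1; so word 1 is Verb.
If word 2 were Noun, no tagging could satisfy rule 3; so word 2 is Verb.
If word 4 were Noun, no tagging could satisfy rule 3; so word 4 is Verb.
If word 6 were Noun, no tagging could satisfy rule 2; so word 6 is Verb.
That leaves exactly one tagging: Verb Verb Adv Verb Noun Verb.
Verifying each rule — rule 1 holds; rule 2 holds; rule 3 holds.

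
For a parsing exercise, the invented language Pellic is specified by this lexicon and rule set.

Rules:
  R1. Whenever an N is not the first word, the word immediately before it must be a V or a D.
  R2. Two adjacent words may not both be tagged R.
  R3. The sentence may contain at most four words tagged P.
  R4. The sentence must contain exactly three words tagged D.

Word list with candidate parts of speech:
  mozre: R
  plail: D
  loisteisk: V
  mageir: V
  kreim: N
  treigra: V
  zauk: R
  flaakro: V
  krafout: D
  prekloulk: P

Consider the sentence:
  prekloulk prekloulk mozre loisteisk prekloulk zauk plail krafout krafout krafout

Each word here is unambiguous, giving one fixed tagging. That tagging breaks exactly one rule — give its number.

Fixed tagging: P P R V P R D D D D.
Checking each rule: R1 holds, R2 holds, R3 holds, R4 violated.
Only rule 4 fails.

4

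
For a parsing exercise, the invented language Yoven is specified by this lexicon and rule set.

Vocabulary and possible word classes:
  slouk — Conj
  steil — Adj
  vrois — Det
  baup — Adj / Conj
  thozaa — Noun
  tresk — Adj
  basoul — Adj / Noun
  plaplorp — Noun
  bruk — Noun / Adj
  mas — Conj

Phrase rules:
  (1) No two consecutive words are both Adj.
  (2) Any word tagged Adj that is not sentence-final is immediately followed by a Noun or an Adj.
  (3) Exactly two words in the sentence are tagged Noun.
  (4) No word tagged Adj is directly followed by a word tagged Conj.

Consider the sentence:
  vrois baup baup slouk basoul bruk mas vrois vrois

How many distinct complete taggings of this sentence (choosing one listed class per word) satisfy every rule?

1

Candidates per position — 1:vrois {Det}; 2:baup {Adj,Conj}; 3:baup {Adj,Conj}; 4:slouk {Conj}; 5:basoul {Adj,Noun}; 6:bruk {Noun,Adj}; 7:mas {Conj}; 8:vrois {Det}; 9:vrois {Det}.
There are 16 candidate sequences in total.
The sequences that satisfy every rule: Det Conj Conj Conj Noun Noun Conj Det Det.
Count = 1.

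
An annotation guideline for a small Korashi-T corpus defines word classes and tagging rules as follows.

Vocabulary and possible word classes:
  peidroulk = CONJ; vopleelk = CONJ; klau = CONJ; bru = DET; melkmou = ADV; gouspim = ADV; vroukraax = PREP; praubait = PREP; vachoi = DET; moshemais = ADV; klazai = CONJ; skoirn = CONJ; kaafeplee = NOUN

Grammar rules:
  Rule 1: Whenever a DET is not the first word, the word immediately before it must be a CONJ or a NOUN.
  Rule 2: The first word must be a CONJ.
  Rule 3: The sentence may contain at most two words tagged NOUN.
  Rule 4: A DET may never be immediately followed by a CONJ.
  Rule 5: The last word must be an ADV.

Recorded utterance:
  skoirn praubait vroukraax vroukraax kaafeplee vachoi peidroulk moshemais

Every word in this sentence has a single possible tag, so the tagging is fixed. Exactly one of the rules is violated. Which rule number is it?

4

Fixed tagging: CONJ PREP PREP PREP NOUN DET CONJ ADV.
Applying the rules: R1 ✓, R2 ✓, R3 ✓, R4 ✗, R5 ✓.
Only rule 4 fails.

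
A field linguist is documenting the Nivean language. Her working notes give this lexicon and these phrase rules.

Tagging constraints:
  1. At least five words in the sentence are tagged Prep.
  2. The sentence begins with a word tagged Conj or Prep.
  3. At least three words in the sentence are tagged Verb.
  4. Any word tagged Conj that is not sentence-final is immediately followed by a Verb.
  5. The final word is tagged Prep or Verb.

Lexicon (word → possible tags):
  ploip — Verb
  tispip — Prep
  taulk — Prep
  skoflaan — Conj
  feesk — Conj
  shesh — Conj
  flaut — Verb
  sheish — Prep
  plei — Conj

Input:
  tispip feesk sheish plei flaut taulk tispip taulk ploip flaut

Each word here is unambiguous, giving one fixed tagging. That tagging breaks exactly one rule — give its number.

4

Fixed tagging: Prep Conj Prep Conj Verb Prep Prep Prep Verb Verb.
Applying the rules: R1 pass, R2 pass, R3 pass, R4 fail, R5 pass.
Only rule 4 fails.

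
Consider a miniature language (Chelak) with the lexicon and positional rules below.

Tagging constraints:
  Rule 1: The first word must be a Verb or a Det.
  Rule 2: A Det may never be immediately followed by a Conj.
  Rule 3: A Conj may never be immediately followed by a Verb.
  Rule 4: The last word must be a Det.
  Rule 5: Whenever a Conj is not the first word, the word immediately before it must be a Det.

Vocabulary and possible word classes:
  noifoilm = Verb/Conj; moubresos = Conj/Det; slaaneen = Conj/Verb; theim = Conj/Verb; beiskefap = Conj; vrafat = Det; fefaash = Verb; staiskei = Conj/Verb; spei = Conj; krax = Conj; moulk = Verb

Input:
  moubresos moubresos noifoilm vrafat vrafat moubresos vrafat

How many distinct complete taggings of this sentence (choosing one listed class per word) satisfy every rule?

Candidates per position — 1:moubresos {Conj,Det}; 2:moubresos {Conj,Det}; 3:noifoilm {Verb,Conj}; 4:vrafat {Det}; 5:vrafat {Det}; 6:moubresos {Conj,Det}; 7:vrafat {Det}.
There are 16 candidate sequences in total.
The sequences that satisfy every rule: Det Det Verb Det Det Det Det.
Count = 1.

1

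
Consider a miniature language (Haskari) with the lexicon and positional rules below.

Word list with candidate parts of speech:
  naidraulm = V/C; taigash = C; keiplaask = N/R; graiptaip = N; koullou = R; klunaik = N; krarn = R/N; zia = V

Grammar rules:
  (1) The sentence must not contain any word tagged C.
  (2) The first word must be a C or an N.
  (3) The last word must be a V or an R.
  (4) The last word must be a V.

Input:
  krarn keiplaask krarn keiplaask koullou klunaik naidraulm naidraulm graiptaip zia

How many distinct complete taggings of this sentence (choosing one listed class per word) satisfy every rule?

8

Candidates per position — 1:krarn {R,N}; 2:keiplaask {N,R}; 3:krarn {R,N}; 4:keiplaask {N,R}; 5:koullou {R}; 6:klunaik {N}; 7:naidraulm {V,C}; 8:naidraulm {V,C}; 9:graiptaip {N}; 10:zia {V}.
There are 64 candidate sequences in total.
Checking each against the rules leaves 8 sequences.
Count = 8.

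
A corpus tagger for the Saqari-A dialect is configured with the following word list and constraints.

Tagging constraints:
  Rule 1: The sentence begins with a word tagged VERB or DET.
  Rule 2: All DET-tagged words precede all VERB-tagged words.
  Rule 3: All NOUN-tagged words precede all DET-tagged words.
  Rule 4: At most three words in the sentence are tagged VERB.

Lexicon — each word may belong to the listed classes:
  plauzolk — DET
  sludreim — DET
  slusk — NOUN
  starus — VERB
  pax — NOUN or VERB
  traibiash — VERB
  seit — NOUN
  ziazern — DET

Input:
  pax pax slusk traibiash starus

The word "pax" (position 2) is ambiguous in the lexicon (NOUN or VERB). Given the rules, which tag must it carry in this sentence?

NOUN

Candidates per position — 1:pax {NOUN,VERB}; 2:pax {NOUN,VERB}; 3:slusk {NOUN}; 4:traibiash {VERB}; 5:starus {VERB}.
Position 1: NOUN is ruled out by rule 1; that leaves VERB.
Position 2: VERB is ruled out by rule 4; that leaves NOUN.
The only consistent sequence is: VERB NOUN NOUN VERB VERB.
Rule-by-rule: rule 1 ok; rule 2 ok; rule 3 ok; rule 4 ok.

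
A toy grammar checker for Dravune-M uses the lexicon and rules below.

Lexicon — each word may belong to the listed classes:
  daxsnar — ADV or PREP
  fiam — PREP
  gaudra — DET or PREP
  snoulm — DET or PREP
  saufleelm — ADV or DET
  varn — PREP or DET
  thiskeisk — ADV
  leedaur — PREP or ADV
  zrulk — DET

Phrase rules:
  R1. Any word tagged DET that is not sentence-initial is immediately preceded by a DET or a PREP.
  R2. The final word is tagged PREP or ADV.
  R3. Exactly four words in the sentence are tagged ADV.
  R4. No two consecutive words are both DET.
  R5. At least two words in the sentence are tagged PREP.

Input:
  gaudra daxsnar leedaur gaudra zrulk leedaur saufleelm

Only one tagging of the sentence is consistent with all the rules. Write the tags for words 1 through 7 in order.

PREP ADV ADV PREP DET ADV ADV

Candidates per position — 1:gaudra {DET,PREP}; 2:daxsnar {ADV,PREP}; 3:leedaur {PREP,ADV}; 4:gaudra {DET,PREP}; 5:zrulk {DET}; 6:leedaur {PREP,ADV}; 7:saufleelm {ADV,DET}.
Position 2: PREP is ruled out by rule 3; that leaves ADV.
Position 3: PREP is ruled out by rule 3; that leaves ADV.
Position 4: DET is ruled out by rule 1; that leaves PREP.
Position 6: PREP is ruled out by rule 3; that leaves ADV.
Position 7: DET is ruled out by rule 1; that leaves ADV.
Position 1: DET is ruled out by rule 5; that leaves PREP.
That leaves exactly one tagging: PREP ADV ADV PREP DET ADV ADV.
Rule-by-rule: rule 1 satisfied; rule 2 satisfied; rule 3 satisfied; rule 4 satisfied; rule 5 satisfied.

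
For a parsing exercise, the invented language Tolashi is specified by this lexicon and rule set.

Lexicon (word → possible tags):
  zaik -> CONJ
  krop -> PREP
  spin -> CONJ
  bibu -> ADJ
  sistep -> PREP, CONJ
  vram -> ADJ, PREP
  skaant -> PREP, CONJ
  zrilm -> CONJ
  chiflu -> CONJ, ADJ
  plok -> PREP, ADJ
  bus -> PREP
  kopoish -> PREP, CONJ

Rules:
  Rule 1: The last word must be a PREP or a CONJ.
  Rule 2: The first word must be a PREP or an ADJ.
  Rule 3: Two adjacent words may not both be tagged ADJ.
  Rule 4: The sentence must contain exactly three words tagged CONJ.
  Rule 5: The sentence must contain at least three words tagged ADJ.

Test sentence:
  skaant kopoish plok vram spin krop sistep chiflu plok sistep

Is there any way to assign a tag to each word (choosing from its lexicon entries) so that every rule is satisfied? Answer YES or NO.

Candidates per position — 1:skaant {PREP,CONJ}; 2:kopoish {PREP,CONJ}; 3:plok {PREP,ADJ}; 4:vram {ADJ,PREP}; 5:spin {CONJ}; 6:krop {PREP}; 7:sistep {PREP,CONJ}; 8:chiflu {CONJ,ADJ}; 9:plok {PREP,ADJ}; 10:sistep {PREP,CONJ}.
Every candidate sequence violates at least one rule; no consistent tagging exists.

NO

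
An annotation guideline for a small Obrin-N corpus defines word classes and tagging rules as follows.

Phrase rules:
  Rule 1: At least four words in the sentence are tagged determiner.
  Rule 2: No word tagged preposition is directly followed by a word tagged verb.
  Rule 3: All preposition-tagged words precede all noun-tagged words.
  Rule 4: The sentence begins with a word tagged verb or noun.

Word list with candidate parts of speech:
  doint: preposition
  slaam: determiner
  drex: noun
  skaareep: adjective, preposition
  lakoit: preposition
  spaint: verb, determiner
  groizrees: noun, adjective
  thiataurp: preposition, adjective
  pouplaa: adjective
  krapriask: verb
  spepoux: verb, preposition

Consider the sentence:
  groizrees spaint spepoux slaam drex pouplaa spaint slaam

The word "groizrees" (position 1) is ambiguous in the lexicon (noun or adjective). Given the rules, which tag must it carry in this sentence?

noun

Candidates per position — 1:groizrees {noun,adjective}; 2:spaint {verb,determiner}; 3:spepoux {verb,preposition}; 4:slaam {determiner}; 5:drex {noun}; 6:pouplaa {adjective}; 7:spaint {verb,determiner}; 8:slaam {determiner}.
Position 1: tagging it adjective would leave rule 4 unsatisfiable, so it must be noun.
Position 2: tagging it verb would leave rule 1 unsatisfiable, so it must be determiner.
Position 3: tagging it preposition would leave rule 3 unsatisfiable, so it must be verb.
Position 7: tagging it verb would leave rule 1 unsatisfiable, so it must be determiner.
That leaves exactly one tagging: noun determiner verb determiner noun adjective determiner determiner.
Checking: rule 1 holds; rule 2 holds; rule 3 holds; rule 4 holds.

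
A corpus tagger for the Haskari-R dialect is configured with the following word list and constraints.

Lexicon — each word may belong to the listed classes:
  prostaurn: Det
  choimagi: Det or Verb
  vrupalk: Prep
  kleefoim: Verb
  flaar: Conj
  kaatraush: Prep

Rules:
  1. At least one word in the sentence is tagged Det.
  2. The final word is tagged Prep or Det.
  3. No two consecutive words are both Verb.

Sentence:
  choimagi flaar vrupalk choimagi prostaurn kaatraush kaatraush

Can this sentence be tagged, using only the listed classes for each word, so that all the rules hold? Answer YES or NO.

YES

Candidates per position — 1:choimagi {Det,Verb}; 2:flaar {Conj}; 3:vrupalk {Prep}; 4:choimagi {Det,Verb}; 5:prostaurn {Det}; 6:kaatraush {Prep}; 7:kaatraush {Prep}.
One satisfying assignment: Det Conj Prep Det Det Prep Prep.
Check: rule 1 ok; rule 2 ok; rule 3 ok.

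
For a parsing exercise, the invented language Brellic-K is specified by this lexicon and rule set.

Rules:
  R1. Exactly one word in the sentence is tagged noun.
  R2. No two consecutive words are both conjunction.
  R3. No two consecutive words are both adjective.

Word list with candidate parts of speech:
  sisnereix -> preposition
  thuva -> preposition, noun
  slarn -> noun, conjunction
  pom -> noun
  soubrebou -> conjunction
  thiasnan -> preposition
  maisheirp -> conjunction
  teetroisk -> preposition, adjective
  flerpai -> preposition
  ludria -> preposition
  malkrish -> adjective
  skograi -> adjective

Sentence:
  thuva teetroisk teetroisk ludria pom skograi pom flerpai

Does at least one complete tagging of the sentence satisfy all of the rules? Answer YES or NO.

Candidates per position — 1:thuva {preposition,noun}; 2:teetroisk {preposition,adjective}; 3:teetroisk {preposition,adjective}; 4:ludria {preposition}; 5:pom {noun}; 6:skograi {adjective}; 7:pom {noun}; 8:flerpai {preposition}.
Rule 1 cannot be satisfied by any choice of tags from the lexicon.
So there is no consistent tagging.

NO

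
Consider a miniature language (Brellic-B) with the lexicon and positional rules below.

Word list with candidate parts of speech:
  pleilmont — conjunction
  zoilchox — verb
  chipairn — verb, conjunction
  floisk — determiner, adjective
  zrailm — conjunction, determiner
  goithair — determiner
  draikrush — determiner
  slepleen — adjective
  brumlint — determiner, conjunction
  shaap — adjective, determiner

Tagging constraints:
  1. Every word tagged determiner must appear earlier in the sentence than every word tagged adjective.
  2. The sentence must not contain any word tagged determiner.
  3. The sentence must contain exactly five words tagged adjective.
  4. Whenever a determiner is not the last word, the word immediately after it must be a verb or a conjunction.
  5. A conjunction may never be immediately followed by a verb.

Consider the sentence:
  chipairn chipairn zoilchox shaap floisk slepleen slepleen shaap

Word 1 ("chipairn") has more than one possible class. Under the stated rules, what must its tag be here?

Candidates per position — 1:chipairn {verb,conjunction}; 2:chipairn {verb,conjunction}; 3:zoilchox {verb}; 4:shaap {adjective,determiner}; 5:floisk {determiner,adjective}; 6:slepleen {adjective}; 7:slepleen {adjective}; 8:shaap {adjective,determiner}.
At position 1, choosing conjunction makes rule 5 impossible to satisfy; hence verb.
At position 2, choosing conjunction makes rule 5 impossible to satisfy; hence verb.
At position 4, choosing determiner makes rule 2 impossible to satisfy; hence adjective.
At position 5, choosing determiner makes rule 1 impossible to satisfy; hence adjective.
At position 8, choosing determiner makes rule 1 impossible to satisfy; hence adjective.
The only consistent sequence is: verb verb verb adjective adjective adjective adjective adjective.
Rule-by-rule: rule 1 satisfied; rule 2 satisfied; rule 3 satisfied; rule 4 satisfied; rule 5 satisfied.

verb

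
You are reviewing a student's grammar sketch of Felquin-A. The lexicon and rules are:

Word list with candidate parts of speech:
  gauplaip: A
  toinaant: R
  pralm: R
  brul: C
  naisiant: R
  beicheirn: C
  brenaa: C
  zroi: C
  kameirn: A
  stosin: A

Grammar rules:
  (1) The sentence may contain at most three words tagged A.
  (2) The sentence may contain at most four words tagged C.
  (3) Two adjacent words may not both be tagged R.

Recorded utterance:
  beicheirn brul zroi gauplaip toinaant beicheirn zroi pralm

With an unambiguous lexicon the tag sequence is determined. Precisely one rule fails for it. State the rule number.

Fixed tagging: C C C A R C C R.
Checking each rule: R1 holds, R2 violated, R3 holds.
Only rule 2 fails.

2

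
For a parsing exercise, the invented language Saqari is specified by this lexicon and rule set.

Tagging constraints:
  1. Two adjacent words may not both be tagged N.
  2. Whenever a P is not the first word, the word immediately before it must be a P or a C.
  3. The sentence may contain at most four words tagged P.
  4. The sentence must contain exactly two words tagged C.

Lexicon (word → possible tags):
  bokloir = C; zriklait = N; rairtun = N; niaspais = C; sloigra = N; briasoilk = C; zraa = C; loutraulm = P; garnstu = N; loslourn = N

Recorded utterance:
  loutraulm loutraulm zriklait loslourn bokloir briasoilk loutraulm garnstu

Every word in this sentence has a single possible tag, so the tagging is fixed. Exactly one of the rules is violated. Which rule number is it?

Fixed tagging: P P N N C C P N.
Rule check: R1 fails, R2 ok, R3 ok, R4 ok.
Only rule 1 fails.

1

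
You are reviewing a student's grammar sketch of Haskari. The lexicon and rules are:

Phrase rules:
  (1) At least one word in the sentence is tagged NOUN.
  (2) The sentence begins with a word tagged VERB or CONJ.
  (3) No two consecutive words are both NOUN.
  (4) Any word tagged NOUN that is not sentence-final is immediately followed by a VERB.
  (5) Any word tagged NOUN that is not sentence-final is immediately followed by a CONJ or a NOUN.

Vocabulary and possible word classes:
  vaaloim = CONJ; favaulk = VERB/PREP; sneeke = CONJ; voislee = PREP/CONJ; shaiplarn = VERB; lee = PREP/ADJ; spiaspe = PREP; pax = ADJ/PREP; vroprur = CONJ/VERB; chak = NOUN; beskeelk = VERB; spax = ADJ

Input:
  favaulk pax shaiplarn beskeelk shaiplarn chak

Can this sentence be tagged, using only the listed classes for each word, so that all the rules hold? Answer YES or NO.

YES

Candidates per position — 1:favaulk {VERB,PREP}; 2:pax {ADJ,PREP}; 3:shaiplarn {VERB}; 4:beskeelk {VERB}; 5:shaiplarn {VERB}; 6:chak {NOUN}.
One satisfying assignment: VERB ADJ VERB VERB VERB NOUN.
Checking: rule 1 satisfied; rule 2 satisfied; rule 3 satisfied; rule 4 satisfied; rule 5 satisfied.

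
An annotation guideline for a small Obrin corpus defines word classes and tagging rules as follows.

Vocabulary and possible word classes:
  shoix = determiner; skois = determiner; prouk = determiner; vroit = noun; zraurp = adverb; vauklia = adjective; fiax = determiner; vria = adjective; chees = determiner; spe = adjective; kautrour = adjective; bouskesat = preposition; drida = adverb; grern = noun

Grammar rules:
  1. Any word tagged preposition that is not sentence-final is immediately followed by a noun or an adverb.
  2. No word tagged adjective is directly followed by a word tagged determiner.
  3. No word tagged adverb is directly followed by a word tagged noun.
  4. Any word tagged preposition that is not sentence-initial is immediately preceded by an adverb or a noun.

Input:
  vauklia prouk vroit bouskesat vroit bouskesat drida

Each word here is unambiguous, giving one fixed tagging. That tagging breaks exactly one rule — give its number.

Fixed tagging: adjective determiner noun preposition noun preposition adverb.
Rule check: R1 holds, R2 violated, R3 holds, R4 holds.
Only rule 2 fails.

2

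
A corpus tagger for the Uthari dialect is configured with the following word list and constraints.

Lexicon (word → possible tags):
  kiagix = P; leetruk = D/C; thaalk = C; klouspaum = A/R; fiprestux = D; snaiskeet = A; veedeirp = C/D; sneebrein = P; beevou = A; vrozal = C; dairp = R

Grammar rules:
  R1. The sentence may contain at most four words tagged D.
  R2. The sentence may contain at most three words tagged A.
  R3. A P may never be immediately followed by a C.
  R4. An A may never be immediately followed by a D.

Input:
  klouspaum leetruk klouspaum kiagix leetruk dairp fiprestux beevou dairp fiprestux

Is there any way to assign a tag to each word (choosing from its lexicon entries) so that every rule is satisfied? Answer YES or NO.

Candidates per position — 1:klouspaum {A,R}; 2:leetruk {D,C}; 3:klouspaum {A,R}; 4:kiagix {P}; 5:leetruk {D,C}; 6:dairp {R}; 7:fiprestux {D}; 8:beevou {A}; 9:dairp {R}; 10:fiprestux {D}.
One satisfying assignment: A C R P D R D A R D.
Verifying each rule — rule 1 satisfied; rule 2 satisfied; rule 3 satisfied; rule 4 satisfied.

YES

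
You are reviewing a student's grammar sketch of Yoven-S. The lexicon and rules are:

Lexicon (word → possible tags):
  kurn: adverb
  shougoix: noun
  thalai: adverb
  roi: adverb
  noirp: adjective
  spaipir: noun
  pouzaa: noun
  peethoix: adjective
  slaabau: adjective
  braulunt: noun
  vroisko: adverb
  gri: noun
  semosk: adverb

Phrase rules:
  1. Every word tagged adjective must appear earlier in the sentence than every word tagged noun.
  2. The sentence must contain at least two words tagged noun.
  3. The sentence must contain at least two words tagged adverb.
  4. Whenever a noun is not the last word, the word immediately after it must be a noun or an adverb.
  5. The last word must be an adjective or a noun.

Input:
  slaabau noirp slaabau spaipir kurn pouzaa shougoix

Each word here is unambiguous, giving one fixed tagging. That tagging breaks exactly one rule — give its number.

Fixed tagging: adjective adjective adjective noun adverb noun noun.
Checking each rule: R1 ✓, R2 ✓, R3 ✗, R4 ✓, R5 ✓.
Only rule 3 fails.

3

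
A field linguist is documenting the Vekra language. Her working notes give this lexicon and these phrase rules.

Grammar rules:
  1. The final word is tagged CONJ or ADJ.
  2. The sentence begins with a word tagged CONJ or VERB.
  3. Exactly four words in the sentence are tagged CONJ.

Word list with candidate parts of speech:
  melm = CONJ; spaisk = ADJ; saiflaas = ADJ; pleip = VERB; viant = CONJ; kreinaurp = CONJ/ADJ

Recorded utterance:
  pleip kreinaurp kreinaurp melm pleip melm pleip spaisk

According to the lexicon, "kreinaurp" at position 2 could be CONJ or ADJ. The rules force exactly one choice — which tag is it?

CONJ

Candidates per position — 1:pleip {VERB}; 2:kreinaurp {CONJ,ADJ}; 3:kreinaurp {CONJ,ADJ}; 4:melm {CONJ}; 5:pleip {VERB}; 6:melm {CONJ}; 7:pleip {VERB}; 8:spaisk {ADJ}.
Position 2: tagging it ADJ would leave rule 3 unsatisfiable, so it must be CONJ.
Position 3: tagging it ADJ would leave rule 3 unsatisfiable, so it must be CONJ.
So the tagging must be: VERB CONJ CONJ CONJ VERB CONJ VERB ADJ.
Rule-by-rule: rule 1 ✓; rule 2 ✓; rule 3 ✓.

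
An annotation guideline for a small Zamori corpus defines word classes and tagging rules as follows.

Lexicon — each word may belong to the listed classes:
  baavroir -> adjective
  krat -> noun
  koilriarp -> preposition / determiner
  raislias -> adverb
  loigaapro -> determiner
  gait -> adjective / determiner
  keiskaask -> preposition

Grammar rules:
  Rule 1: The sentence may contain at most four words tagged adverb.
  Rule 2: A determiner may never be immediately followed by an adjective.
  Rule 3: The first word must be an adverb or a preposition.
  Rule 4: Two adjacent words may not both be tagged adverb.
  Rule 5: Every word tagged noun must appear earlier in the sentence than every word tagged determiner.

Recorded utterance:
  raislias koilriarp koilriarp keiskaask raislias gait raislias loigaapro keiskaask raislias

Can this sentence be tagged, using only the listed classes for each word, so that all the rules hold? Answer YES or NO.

Candidates per position — 1:raislias {adverb}; 2:koilriarp {preposition,determiner}; 3:koilriarp {preposition,determiner}; 4:keiskaask {preposition}; 5:raislias {adverb}; 6:gait {adjective,determiner}; 7:raislias {adverb}; 8:loigaapro {determiner}; 9:keiskaask {preposition}; 10:raislias {adverb}.
One satisfying assignment: adverb preposition determiner preposition adverb adjective adverb determiner preposition adverb.
Verifying each rule — rule 1 holds; rule 2 holds; rule 3 holds; rule 4 holds; rule 5 holds.

YES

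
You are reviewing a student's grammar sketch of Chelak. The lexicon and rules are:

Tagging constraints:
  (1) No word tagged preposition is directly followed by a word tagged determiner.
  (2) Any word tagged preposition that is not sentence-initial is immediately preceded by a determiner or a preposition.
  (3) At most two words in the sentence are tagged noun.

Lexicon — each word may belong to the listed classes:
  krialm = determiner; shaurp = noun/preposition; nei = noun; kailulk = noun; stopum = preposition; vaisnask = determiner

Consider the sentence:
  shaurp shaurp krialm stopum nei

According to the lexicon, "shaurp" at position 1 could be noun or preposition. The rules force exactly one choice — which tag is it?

Candidates per position — 1:shaurp {noun,preposition}; 2:shaurp {noun,preposition}; 3:krialm {determiner}; 4:stopum {preposition}; 5:nei {noun}.
At position 2, choosing preposition makes rule 1 impossible to satisfy; hence noun.
At position 1, choosing noun makes rule 3 impossible to satisfy; hence preposition.
The only consistent sequence is: preposition noun determiner preposition noun.
Checking: rule 1 holds; rule 2 holds; rule 3 holds.

preposition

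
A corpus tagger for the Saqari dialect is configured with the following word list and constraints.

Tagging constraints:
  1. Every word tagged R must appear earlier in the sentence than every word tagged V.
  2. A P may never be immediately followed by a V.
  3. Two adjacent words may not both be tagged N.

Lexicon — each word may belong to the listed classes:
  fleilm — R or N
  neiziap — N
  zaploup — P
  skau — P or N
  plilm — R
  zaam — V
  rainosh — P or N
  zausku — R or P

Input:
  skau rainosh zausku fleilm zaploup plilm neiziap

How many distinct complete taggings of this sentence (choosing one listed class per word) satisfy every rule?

12

Candidates per position — 1:skau {P,N}; 2:rainosh {P,N}; 3:zausku {R,P}; 4:fleilm {R,N}; 5:zaploup {P}; 6:plilm {R}; 7:neiziap {N}.
There are 16 candidate sequences in total.
Checking each against the rules leaves 12 sequences.
Count = 12.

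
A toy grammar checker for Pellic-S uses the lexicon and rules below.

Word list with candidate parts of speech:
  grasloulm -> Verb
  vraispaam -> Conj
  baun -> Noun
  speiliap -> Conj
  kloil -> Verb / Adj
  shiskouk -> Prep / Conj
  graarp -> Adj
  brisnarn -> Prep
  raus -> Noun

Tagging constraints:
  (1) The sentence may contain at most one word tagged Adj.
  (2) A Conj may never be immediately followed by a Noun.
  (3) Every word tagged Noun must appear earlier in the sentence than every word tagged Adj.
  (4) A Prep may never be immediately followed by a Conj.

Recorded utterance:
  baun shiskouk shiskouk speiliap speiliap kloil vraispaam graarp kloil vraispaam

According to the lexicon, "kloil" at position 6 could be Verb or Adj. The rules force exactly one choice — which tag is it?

Candidates per position — 1:baun {Noun}; 2:shiskouk {Prep,Conj}; 3:shiskouk {Prep,Conj}; 4:speiliap {Conj}; 5:speiliap {Conj}; 6:kloil {Verb,Adj}; 7:vraispaam {Conj}; 8:graarp {Adj}; 9:kloil {Verb,Adj}; 10:vraispaam {Conj}.
Word 2 cannot be Prep — rule 4 would then fail for every completion. It is Conj.
Word 3 cannot be Prep — rule 4 would then fail for every completion. It is Conj.
Word 6 cannot be Adj — rule 1 would then fail for every completion. It is Verb.
Word 9 cannot be Adj — rule 1 would then fail for every completion. It is Verb.
So the tagging must be: Noun Conj Conj Conj Conj Verb Conj Adj Verb Conj.
Checking: rule 1 ✓; rule 2 ✓; rule 3 ✓; rule 4 ✓.

Verb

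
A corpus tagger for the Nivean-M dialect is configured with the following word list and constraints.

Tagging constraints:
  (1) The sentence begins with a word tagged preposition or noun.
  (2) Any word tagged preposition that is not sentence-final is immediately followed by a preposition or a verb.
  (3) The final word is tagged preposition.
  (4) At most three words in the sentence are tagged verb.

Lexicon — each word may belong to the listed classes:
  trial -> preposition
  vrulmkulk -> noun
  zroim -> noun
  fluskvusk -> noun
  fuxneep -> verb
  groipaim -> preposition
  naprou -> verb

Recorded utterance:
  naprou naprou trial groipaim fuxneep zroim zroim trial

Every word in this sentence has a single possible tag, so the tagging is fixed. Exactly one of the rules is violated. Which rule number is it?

1

Fixed tagging: verb verb preposition preposition verb noun noun preposition.
Checking each rule: R1 violated, R2 holds, R3 holds, R4 holds.
Only rule 1 fails.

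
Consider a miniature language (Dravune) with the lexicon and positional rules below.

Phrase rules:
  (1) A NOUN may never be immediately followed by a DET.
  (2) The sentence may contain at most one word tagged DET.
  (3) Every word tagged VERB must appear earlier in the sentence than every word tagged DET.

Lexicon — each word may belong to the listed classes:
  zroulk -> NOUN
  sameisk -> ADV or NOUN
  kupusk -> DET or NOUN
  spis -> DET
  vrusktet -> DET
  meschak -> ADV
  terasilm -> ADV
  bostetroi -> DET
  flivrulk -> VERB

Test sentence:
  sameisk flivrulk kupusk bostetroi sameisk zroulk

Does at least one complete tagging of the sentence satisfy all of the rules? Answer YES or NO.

Candidates per position — 1:sameisk {ADV,NOUN}; 2:flivrulk {VERB}; 3:kupusk {DET,NOUN}; 4:bostetroi {DET}; 5:sameisk {ADV,NOUN}; 6:zroulk {NOUN}.
Every candidate sequence violates at least one rule; no consistent tagging exists.

NO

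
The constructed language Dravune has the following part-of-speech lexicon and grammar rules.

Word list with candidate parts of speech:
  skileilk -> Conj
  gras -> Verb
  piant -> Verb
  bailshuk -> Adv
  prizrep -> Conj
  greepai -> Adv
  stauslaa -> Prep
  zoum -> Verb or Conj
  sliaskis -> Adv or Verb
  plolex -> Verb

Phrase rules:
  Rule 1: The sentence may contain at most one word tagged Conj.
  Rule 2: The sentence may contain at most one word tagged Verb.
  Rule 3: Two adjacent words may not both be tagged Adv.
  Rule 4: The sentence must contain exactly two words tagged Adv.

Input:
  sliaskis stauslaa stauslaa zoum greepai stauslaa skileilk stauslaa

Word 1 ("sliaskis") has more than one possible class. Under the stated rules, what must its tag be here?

Candidates per position — 1:sliaskis {Adv,Verb}; 2:stauslaa {Prep}; 3:stauslaa {Prep}; 4:zoum {Verb,Conj}; 5:greepai {Adv}; 6:stauslaa {Prep}; 7:skileilk {Conj}; 8:stauslaa {Prep}.
Word 1 cannot be Verb — rule 4 would then fail for every completion. It is Adv.
Word 4 cannot be Conj — rule 1 would then fail for every completion. It is Verb.
The only consistent sequence is: Adv Prep Prep Verb Adv Prep Conj Prep.
Check: rule 1 ok; rule 2 ok; rule 3 ok; rule 4 ok.

Adv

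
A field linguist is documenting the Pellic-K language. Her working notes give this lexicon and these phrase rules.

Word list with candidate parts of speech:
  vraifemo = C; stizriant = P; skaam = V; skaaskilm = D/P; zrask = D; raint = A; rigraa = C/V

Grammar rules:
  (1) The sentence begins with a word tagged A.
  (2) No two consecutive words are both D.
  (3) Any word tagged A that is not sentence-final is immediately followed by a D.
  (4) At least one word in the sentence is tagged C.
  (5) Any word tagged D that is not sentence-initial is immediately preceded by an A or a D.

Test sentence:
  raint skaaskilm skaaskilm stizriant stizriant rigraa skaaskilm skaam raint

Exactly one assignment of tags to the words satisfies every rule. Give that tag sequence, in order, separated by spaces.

A D P P P C P V A

Candidates per position — 1:raint {A}; 2:skaaskilm {D,P}; 3:skaaskilm {D,P}; 4:stizriant {P}; 5:stizriant {P}; 6:rigraa {C,V}; 7:skaaskilm {D,P}; 8:skaam {V}; 9:raint {A}.
Position 2: tagging it P would leave rule 3 unsatisfiable, so it must be D.
Position 3: tagging it D would leave rule 2 unsatisfiable, so it must be P.
Position 6: tagging it V would leave rule 4 unsatisfiable, so it must be C.
Position 7: tagging it D would leave rule 5 unsatisfiable, so it must be P.
The only consistent sequence is: A D P P P C P V A.
Rule-by-rule: rule 1 ✓; rule 2 ✓; rule 3 ✓; rule 4 ✓; rule 5 ✓.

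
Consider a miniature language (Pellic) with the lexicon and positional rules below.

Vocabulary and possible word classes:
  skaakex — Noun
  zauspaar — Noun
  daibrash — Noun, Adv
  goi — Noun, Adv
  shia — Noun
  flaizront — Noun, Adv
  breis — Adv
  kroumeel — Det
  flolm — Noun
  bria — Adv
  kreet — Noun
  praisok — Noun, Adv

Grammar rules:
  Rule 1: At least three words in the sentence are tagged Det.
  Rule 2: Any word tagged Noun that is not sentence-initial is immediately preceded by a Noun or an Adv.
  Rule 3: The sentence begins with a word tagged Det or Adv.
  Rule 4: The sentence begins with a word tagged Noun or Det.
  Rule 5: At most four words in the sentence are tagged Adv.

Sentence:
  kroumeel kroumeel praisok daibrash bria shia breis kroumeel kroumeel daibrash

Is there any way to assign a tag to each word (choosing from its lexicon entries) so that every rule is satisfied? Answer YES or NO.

Candidates per position — 1:kroumeel {Det}; 2:kroumeel {Det}; 3:praisok {Noun,Adv}; 4:daibrash {Noun,Adv}; 5:bria {Adv}; 6:shia {Noun}; 7:breis {Adv}; 8:kroumeel {Det}; 9:kroumeel {Det}; 10:daibrash {Noun,Adv}.
One satisfying assignment: Det Det Adv Noun Adv Noun Adv Det Det Adv.
Verifying each rule — rule 1 ✓; rule 2 ✓; rule 3 ✓; rule 4 ✓; rule 5 ✓.

YES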